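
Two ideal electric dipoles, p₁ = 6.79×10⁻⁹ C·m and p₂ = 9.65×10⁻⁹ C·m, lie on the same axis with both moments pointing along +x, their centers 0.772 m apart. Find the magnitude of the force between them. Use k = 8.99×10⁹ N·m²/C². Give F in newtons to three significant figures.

F ≈ 9.95×10⁻⁶ N

On-axis field of dipole 1 at distance r: E = 2kp₁/r³. Force on dipole 2 is F = p₂·dE/dr (gradient along axis).
dE/dr = −6kp₁/r⁴, so |F| = 6kp₁p₂/r⁴ (attractive for aligned moments).
F = 6(8.99×10⁹)(6.79×10⁻⁹)(9.65×10⁻⁹)/(0.772)⁴ = 9.950×10⁻⁶ N.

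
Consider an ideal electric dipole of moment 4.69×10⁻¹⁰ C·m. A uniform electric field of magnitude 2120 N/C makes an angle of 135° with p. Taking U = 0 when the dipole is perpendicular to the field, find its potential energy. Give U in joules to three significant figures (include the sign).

U ≈ 7.03×10⁻⁷ J

U = −p·E = −pE cosθ.
U = −(4.69×10⁻¹⁰)(2120)·cos135° = 7.031×10⁻⁷ J.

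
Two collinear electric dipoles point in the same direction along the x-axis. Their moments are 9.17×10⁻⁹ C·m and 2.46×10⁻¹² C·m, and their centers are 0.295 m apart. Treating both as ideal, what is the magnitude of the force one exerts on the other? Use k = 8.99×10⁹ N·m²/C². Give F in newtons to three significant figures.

F ≈ 1.61×10⁻⁷ N

On-axis field of dipole 1 at distance r: E = 2kp₁/r³. Force on dipole 2 is F = p₂·dE/dr (gradient along axis).
dE/dr = −6kp₁/r⁴, so |F| = 6kp₁p₂/r⁴ (attractive for aligned moments).
F = 6(8.99×10⁹)(9.17×10⁻⁹)(2.46×10⁻¹²)/(0.295)⁴ = 1.607×10⁻⁷ N.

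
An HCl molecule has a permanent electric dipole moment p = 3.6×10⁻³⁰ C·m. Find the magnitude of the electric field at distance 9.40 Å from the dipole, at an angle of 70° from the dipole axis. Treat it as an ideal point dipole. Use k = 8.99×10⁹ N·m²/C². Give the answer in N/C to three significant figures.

E ≈ 4.53×10⁷ N/C

At angle θ the dipole field magnitude is E = (kp/r³)·√(1 + 3cos²θ).
kp/r³ = (8.99×10⁹)(3.60×10⁻³⁰) / (9.40×10⁻¹⁰)³ = 3.897×10⁷ N/C.
√(1 + 3cos²70°) = √(1 + 3·0.1170) = √1.3509 ≈ 1.1623.
E ≈ 3.897×10⁷ × 1.162 = 4.529×10⁷ N/C.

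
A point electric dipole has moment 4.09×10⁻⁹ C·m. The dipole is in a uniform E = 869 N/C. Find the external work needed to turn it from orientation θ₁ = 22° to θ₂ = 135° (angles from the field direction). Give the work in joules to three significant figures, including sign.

W ≈ 5.81×10⁻⁶ J

W_ext = ΔU = U(θ₂) − U(θ₁) = −pE cosθ₂ − (−pE cosθ₁) = pE(cosθ₁ − cosθ₂).
W = (4.09×10⁻⁹)(869)·(cos22° − cos135°) = (3.554×10⁻⁶)·(+1.6343) = 5.809×10⁻⁶ J.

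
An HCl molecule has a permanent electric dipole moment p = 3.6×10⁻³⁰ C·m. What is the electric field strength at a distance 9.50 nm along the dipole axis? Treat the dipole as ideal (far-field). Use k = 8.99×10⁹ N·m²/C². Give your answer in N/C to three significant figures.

On the dipole axis E = 2kp/r³.
E = 2·(8.99×10⁹)(3.60×10⁻³⁰) / (9.50×10⁻⁹)³ = 7.550×10⁴ N/C.

E ≈ 7.55×10⁴ N/C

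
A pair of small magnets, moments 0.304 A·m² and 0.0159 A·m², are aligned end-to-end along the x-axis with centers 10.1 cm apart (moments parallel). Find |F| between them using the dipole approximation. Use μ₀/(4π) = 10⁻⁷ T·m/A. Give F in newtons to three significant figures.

F ≈ 2.79×10⁻⁵ N

On-axis B of dipole 1: B = (μ₀/4π)·2m₁/r³. Force on dipole 2: F = m₂·dB/dr.
dB/dr = −(μ₀/4π)·6m₁/r⁴, so |F| = (μ₀/4π)·6m₁m₂/r⁴.
F = 6(10⁻⁷)(0.304)(0.0159)/(0.101)⁴ = 2.787×10⁻⁵ N.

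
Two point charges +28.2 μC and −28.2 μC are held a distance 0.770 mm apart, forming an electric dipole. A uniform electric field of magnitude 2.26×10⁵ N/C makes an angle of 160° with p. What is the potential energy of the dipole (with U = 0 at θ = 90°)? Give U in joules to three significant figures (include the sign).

U ≈ 0.00461 J

Dipole moment p = qd = (2.82×10⁻⁵ C)(7.70×10⁻⁴ m) = 2.171×10⁻⁸ C·m.
U = −p·E = −pE cosθ.
U = −(2.171×10⁻⁸)(2.26×10⁵)·cos160° = 0.004611 J.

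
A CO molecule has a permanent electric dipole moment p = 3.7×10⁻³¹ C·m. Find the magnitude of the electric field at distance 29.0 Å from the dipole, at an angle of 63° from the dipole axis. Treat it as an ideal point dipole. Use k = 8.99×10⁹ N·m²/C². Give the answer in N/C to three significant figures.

At angle θ the dipole field magnitude is E = (kp/r³)·√(1 + 3cos²θ).
kp/r³ = (8.99×10⁹)(3.70×10⁻³¹) / (2.90×10⁻⁹)³ = 1.364×10⁵ N/C.
√(1 + 3cos²63°) = √(1 + 3·0.2061) = √1.6183 ≈ 1.2721.
E ≈ 1.364×10⁵ × 1.272 = 1.735×10⁵ N/C.

E ≈ 1.74×10⁵ N/C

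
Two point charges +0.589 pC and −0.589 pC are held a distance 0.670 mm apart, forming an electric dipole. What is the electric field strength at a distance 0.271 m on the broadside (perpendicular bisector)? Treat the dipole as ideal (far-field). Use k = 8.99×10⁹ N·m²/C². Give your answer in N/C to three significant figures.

E ≈ 1.78×10⁻⁴ N/C

Dipole moment p = qd = (5.89×10⁻¹³ C)(6.70×10⁻⁴ m) = 3.946×10⁻¹⁶ C·m.
In the equatorial plane E = kp/r³.
E = (8.99×10⁹)(3.946×10⁻¹⁶) / (0.271)³ = 1.782×10⁻⁴ N/C.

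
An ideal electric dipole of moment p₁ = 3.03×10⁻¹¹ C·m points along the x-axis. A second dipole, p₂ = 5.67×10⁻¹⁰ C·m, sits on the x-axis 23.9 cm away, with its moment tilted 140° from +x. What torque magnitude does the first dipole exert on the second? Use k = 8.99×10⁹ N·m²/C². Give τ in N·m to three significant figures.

τ ≈ 1.45×10⁻⁸ N·m

The second dipole sits on the axis of the first, so the field there is axial: E₁ = 2kp₁/r³ along +x.
E₁ = 2(8.99×10⁹)(3.03×10⁻¹¹)/(0.239)³ = 39.91 N/C.
Torque on the second dipole: τ = p₂ E₁ sinθ.
τ = (5.67×10⁻¹⁰)(39.91)·sin140° = 1.454×10⁻⁸ N·m.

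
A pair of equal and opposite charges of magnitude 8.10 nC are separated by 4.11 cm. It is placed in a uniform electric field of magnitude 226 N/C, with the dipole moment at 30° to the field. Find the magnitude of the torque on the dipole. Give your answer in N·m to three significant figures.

Dipole moment p = qd = (8.10×10⁻⁹ C)(0.0411 m) = 3.329×10⁻¹⁰ C·m.
Torque on an electric dipole: τ = pE sinθ.
τ = (3.329×10⁻¹⁰)(226)·sin30° = 3.762×10⁻⁸ N·m.

τ ≈ 3.76×10⁻⁸ N·m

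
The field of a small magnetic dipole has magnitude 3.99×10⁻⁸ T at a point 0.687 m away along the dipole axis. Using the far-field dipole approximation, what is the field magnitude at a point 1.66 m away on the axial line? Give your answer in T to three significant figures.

Dipole fields scale as 1/r³ in the far field; the geometry is the same at both points.
B₂ = B₁ · (r₁/r₂)³ = 3.99×10⁻⁸ · (0.687/1.66)³.
(r₁/r₂)³ = (0.4139)³ = 0.07088.
B₂ ≈ 2.828×10⁻⁹ T.

B ≈ 2.83×10⁻⁹ T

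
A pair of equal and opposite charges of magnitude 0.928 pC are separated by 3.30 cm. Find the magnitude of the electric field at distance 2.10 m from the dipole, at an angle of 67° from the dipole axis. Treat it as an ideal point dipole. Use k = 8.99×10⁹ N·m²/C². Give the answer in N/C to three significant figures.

E ≈ 3.59×10⁻⁵ N/C

Dipole moment p = qd = (9.28×10⁻¹³ C)(0.0330 m) = 3.062×10⁻¹⁴ C·m.
At angle θ the dipole field magnitude is E = (kp/r³)·√(1 + 3cos²θ).
kp/r³ = (8.99×10⁹)(3.062×10⁻¹⁴) / (2.10)³ = 2.972×10⁻⁵ N/C.
√(1 + 3cos²67°) = √(1 + 3·0.1527) = √1.4580 ≈ 1.2075.
E ≈ 2.972×10⁻⁵ × 1.207 = 3.589×10⁻⁵ N/C.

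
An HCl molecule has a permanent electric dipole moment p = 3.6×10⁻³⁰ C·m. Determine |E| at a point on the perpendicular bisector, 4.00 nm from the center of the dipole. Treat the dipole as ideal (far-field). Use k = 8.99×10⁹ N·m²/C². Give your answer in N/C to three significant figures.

E ≈ 5.06×10⁵ N/C

In the equatorial plane E = kp/r³.
E = (8.99×10⁹)(3.60×10⁻³⁰) / (4.00×10⁻⁹)³ = 5.057×10⁵ N/C.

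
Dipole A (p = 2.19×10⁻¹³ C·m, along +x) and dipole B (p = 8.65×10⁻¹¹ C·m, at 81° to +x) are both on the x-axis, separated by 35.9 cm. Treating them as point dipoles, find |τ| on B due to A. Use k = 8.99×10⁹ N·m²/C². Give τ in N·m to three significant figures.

The second dipole sits on the axis of the first, so the field there is axial: E₁ = 2kp₁/r³ along +x.
E₁ = 2(8.99×10⁹)(2.19×10⁻¹³)/(0.359)³ = 0.08510 N/C.
Torque on the second dipole: τ = p₂ E₁ sinθ.
τ = (8.65×10⁻¹¹)(0.08510)·sin81° = 7.271×10⁻¹² N·m.

τ ≈ 7.27×10⁻¹² N·m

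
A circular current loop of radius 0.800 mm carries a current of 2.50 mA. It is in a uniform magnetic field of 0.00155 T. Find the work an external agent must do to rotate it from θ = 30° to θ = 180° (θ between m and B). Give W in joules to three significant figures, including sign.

W ≈ 1.45×10⁻¹¹ J

Magnetic moment m = IA = Iπa² = (0.00250)·π·(8.00×10⁻⁴)² = 5.027×10⁻⁹ A·m².
W_ext = ΔU = −mB cosθ₂ + mB cosθ₁ = mB(cosθ₁ − cosθ₂).
W = (5.027×10⁻⁹)(0.00155)·(cos30° − cos180°) = (7.792×10⁻¹²)·(+1.8660) = 1.454×10⁻¹¹ J.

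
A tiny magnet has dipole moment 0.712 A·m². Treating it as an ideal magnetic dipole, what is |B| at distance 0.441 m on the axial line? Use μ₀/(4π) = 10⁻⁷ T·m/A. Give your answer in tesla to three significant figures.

On axis B = (μ₀/4π)·2m/r³.
B = 2·(10⁻⁷)·(0.712) / (0.441)³ = 1.660×10⁻⁶ T.

B ≈ 1.66×10⁻⁶ T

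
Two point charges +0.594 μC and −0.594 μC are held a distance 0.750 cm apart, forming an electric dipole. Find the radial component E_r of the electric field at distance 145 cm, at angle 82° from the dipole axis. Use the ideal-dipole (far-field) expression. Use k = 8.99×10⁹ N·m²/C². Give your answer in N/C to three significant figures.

Dipole moment p = qd = (5.94×10⁻⁷ C)(0.00750 m) = 4.455×10⁻⁹ C·m.
For a dipole, E_r = (2kp cosθ)/r³.
kp/r³ = (8.99×10⁹)(4.455×10⁻⁹)/(1.45)³ = 13.14 N/C.
E_r = 2·13.14·cos82° = 3.657 N/C.

E_r ≈ 3.66 N/C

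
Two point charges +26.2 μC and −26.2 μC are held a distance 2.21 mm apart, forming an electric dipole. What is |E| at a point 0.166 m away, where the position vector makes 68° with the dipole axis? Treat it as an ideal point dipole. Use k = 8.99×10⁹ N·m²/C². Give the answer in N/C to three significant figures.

Dipole moment p = qd = (2.62×10⁻⁵ C)(0.00221 m) = 5.79×10⁻⁸ C·m.
At angle θ the dipole field magnitude is E = (kp/r³)·√(1 + 3cos²θ).
kp/r³ = (8.99×10⁹)(5.79×10⁻⁸) / (0.166)³ = 1.138×10⁵ N/C.
√(1 + 3cos²68°) = √(1 + 3·0.1403) = √1.4210 ≈ 1.1921.
E ≈ 1.138×10⁵ × 1.192 = 1.356×10⁵ N/C.

E ≈ 1.36×10⁵ N/C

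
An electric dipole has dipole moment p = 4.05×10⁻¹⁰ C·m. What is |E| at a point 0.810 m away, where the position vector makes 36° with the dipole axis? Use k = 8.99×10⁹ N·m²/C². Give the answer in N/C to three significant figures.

E ≈ 11.8 N/C

At angle θ the dipole field magnitude is E = (kp/r³)·√(1 + 3cos²θ).
kp/r³ = (8.99×10⁹)(4.05×10⁻¹⁰) / (0.810)³ = 6.851 N/C.
√(1 + 3cos²36°) = √(1 + 3·0.6545) = √2.9635 ≈ 1.7215.
E ≈ 6.851 × 1.721 = 11.79 N/C.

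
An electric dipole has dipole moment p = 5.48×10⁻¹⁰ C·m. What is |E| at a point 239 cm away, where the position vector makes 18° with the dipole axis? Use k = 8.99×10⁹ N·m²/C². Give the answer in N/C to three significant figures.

At angle θ the dipole field magnitude is E = (kp/r³)·√(1 + 3cos²θ).
kp/r³ = (8.99×10⁹)(5.48×10⁻¹⁰) / (2.39)³ = 0.3609 N/C.
√(1 + 3cos²18°) = √(1 + 3·0.9045) = √3.7135 ≈ 1.9271.
E ≈ 0.3609 × 1.927 = 0.6954 N/C.

E ≈ 0.695 N/C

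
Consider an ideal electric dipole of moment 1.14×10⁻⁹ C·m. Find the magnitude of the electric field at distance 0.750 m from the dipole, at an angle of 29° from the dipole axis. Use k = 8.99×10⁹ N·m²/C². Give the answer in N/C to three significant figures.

At angle θ the dipole field magnitude is E = (kp/r³)·√(1 + 3cos²θ).
kp/r³ = (8.99×10⁹)(1.14×10⁻⁹) / (0.750)³ = 24.29 N/C.
√(1 + 3cos²29°) = √(1 + 3·0.7650) = √3.2949 ≈ 1.8152.
E ≈ 24.29 × 1.815 = 44.10 N/C.

E ≈ 44.1 N/C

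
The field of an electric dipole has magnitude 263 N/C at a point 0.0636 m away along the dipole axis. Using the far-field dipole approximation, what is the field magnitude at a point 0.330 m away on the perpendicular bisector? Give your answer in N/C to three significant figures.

E ≈ 0.941 N/C

Dipole fields scale as 1/r³ in the far field.
The axial field is twice the equatorial field at the same r, so the geometry factor is 1/2.
E₂ = E₁ · (1/2) · (r₁/r₂)³ = 263 · 0.5 · (0.0636/0.330)³.
(r₁/r₂)³ = (0.1927)³ = 0.007159.
E₂ ≈ 0.9414 N/C.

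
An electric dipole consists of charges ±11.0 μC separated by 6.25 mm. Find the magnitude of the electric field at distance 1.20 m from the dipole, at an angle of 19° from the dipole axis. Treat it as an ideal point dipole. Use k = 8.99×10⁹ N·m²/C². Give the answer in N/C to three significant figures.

E ≈ 686 N/C

Dipole moment p = qd = (1.10×10⁻⁵ C)(0.00625 m) = 6.875×10⁻⁸ C·m.
At angle θ the dipole field magnitude is E = (kp/r³)·√(1 + 3cos²θ).
kp/r³ = (8.99×10⁹)(6.875×10⁻⁸) / (1.20)³ = 357.7 N/C.
√(1 + 3cos²19°) = √(1 + 3·0.8940) = √3.6820 ≈ 1.9189.
E ≈ 357.7 × 1.919 = 686.3 N/C.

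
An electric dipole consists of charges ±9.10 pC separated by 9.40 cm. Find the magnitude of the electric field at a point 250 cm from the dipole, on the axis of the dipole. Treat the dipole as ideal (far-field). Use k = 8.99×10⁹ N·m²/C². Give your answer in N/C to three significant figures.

Dipole moment p = qd = (9.10×10⁻¹² C)(0.0940 m) = 8.554×10⁻¹³ C·m.
On the dipole axis E = 2kp/r³.
E = 2·(8.99×10⁹)(8.554×10⁻¹³) / (2.50)³ = 9.843×10⁻⁴ N/C.

E ≈ 9.84×10⁻⁴ N/C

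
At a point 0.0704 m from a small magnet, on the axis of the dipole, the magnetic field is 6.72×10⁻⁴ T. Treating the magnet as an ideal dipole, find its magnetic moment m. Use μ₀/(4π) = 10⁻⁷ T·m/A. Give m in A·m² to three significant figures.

On axis B = (μ₀/4π)·2m/r³, so m = Br³·4π/(μ₀·2).
m = (6.72×10⁻⁴)·(0.0704)³ / (2·10⁻⁷) = 1.172 A·m².

m ≈ 1.17 A·m²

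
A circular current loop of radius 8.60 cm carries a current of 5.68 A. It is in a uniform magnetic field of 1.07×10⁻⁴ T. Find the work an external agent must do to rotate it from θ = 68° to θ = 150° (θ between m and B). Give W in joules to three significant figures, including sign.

W ≈ 1.75×10⁻⁵ J

Magnetic moment m = IA = Iπa² = (5.68)·π·(0.0860)² = 0.132 A·m².
W_ext = ΔU = −mB cosθ₂ + mB cosθ₁ = mB(cosθ₁ − cosθ₂).
W = (0.132)(1.07×10⁻⁴)·(cos68° − cos150°) = (1.412×10⁻⁵)·(+1.2406) = 1.752×10⁻⁵ J.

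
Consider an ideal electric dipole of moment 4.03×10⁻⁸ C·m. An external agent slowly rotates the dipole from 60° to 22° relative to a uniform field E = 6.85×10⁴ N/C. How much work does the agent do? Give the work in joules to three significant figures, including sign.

W_ext = ΔU = U(θ₂) − U(θ₁) = −pE cosθ₂ − (−pE cosθ₁) = pE(cosθ₁ − cosθ₂).
W = (4.03×10⁻⁸)(6.85×10⁴)·(cos60° − cos22°) = (0.002761)·(-0.4272) = -0.001179 J.

W ≈ -0.00118 J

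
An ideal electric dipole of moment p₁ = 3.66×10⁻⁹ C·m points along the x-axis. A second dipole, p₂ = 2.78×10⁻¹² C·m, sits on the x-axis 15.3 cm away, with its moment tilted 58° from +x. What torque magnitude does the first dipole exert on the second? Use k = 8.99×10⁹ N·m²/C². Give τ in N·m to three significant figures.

The second dipole sits on the axis of the first, so the field there is axial: E₁ = 2kp₁/r³ along +x.
E₁ = 2(8.99×10⁹)(3.66×10⁻⁹)/(0.153)³ = 1.837×10⁴ N/C.
Torque on the second dipole: τ = p₂ E₁ sinθ.
τ = (2.78×10⁻¹²)(1.837×10⁴)·sin58° = 4.332×10⁻⁸ N·m.

τ ≈ 4.33×10⁻⁸ N·m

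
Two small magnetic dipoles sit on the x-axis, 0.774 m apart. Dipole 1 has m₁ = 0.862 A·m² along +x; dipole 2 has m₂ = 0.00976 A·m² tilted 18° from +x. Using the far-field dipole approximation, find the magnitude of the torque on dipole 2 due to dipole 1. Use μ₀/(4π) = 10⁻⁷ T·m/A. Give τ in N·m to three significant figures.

Dipole B is on the axis of dipole A, so B₁ there is axial: B₁ = (μ₀/4π)·2m₁/r³ along +x.
B₁ = 2(10⁻⁷)(0.862)/(0.774)³ = 3.718×10⁻⁷ T.
τ = m₂ B₁ sinθ.
τ = (0.00976)(3.718×10⁻⁷)·sin18° = 1.121×10⁻⁹ N·m.

τ ≈ 1.12×10⁻⁹ N·m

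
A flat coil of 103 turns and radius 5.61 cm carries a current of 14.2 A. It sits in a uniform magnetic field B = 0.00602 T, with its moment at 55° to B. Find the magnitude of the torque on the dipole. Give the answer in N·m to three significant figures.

τ ≈ 0.0713 N·m

m = NIA = NIπa² = 103·(14.2)·π·(0.0561)² = 14.46 A·m².
Torque on a magnetic dipole: τ = mB sinθ.
τ = (14.46)(0.00602)·sin55° = 0.07131 N·m.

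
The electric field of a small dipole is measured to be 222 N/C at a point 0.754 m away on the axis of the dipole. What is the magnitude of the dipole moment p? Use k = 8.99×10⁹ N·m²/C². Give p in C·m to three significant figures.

On axis E = 2kp/r³, so p = Er³/(2k).
p = (222)·(0.754)³ / (2·8.99×10⁹) = 5.293×10⁻⁹ C·m.

p ≈ 5.29×10⁻⁹ C·m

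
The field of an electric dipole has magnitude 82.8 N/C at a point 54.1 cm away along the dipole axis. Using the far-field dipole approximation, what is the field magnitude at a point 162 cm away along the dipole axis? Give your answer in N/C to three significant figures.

Dipole fields scale as 1/r³ in the far field; the geometry is the same at both points.
E₂ = E₁ · (r₁/r₂)³ = 82.8 · (54.1/162)³.
(r₁/r₂)³ = (0.334)³ = 0.03724.
E₂ ≈ 3.084 N/C.

E ≈ 3.08 N/C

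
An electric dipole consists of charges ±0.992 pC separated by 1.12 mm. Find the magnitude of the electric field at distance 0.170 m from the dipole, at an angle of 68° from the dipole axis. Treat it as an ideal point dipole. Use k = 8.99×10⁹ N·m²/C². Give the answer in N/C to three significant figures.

E ≈ 0.00242 N/C

Dipole moment p = qd = (9.92×10⁻¹³ C)(0.00112 m) = 1.111×10⁻¹⁵ C·m.
At angle θ the dipole field magnitude is E = (kp/r³)·√(1 + 3cos²θ).
kp/r³ = (8.99×10⁹)(1.111×10⁻¹⁵) / (0.170)³ = 0.002033 N/C.
√(1 + 3cos²68°) = √(1 + 3·0.1403) = √1.4210 ≈ 1.1921.
E ≈ 0.002033 × 1.192 = 0.002423 N/C.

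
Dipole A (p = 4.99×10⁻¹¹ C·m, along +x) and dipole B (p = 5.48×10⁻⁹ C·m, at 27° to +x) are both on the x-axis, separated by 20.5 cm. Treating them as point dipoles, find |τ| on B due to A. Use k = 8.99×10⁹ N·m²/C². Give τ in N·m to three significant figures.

The second dipole sits on the axis of the first, so the field there is axial: E₁ = 2kp₁/r³ along +x.
E₁ = 2(8.99×10⁹)(4.99×10⁻¹¹)/(0.205)³ = 104.1 N/C.
Torque on the second dipole: τ = p₂ E₁ sinθ.
τ = (5.48×10⁻⁹)(104.1)·sin27° = 2.591×10⁻⁷ N·m.

τ ≈ 2.59×10⁻⁷ N·m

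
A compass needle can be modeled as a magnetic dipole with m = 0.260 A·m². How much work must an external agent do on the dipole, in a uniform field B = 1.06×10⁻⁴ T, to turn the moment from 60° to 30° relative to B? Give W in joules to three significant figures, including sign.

W_ext = ΔU = −mB cosθ₂ + mB cosθ₁ = mB(cosθ₁ − cosθ₂).
W = (0.260)(1.06×10⁻⁴)·(cos60° − cos30°) = (2.756×10⁻⁵)·(-0.3660) = -1.009×10⁻⁵ J.

W ≈ -1.01×10⁻⁵ J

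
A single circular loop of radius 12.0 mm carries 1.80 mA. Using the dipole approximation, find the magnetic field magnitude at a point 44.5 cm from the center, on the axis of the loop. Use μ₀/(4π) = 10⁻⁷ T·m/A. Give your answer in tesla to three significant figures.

Magnetic moment m = IA = Iπa² = (0.00180)·π·(0.0120)² = 8.143×10⁻⁷ A·m².
On axis B = (μ₀/4π)·2m/r³.
B = 2·(10⁻⁷)·(8.143×10⁻⁷) / (0.445)³ = 1.848×10⁻¹² T.

B ≈ 1.85×10⁻¹² T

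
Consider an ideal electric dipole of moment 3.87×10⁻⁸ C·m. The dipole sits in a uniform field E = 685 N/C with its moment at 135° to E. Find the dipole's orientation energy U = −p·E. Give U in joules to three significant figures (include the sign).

U = −p·E = −pE cosθ.
U = −(3.87×10⁻⁸)(685)·cos135° = 1.875×10⁻⁵ J.

U ≈ 1.87×10⁻⁵ J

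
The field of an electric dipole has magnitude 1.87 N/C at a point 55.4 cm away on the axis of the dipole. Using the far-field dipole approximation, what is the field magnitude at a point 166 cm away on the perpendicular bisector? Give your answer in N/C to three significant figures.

E ≈ 0.0348 N/C

Dipole fields scale as 1/r³ in the far field.
The axial field is twice the equatorial field at the same r, so the geometry factor is 1/2.
E₂ = E₁ · (1/2) · (r₁/r₂)³ = 1.87 · 0.5 · (55.4/166)³.
(r₁/r₂)³ = (0.3337)³ = 0.03717.
E₂ ≈ 0.03475 N/C.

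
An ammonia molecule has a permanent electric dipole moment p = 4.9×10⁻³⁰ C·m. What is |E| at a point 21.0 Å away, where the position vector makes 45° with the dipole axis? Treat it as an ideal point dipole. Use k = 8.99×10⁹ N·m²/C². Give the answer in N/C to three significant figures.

At angle θ the dipole field magnitude is E = (kp/r³)·√(1 + 3cos²θ).
kp/r³ = (8.99×10⁹)(4.90×10⁻³⁰) / (2.10×10⁻⁹)³ = 4.757×10⁶ N/C.
√(1 + 3cos²45°) = √(1 + 3·0.5000) = √2.5000 ≈ 1.5811.
E ≈ 4.757×10⁶ × 1.581 = 7.521×10⁶ N/C.

E ≈ 7.52×10⁶ N/C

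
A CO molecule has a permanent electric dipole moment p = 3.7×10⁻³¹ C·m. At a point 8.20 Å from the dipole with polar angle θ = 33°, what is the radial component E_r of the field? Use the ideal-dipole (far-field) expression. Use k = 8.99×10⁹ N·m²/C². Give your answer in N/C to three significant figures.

E_r ≈ 1.01×10⁷ N/C

For a dipole, E_r = (2kp cosθ)/r³.
kp/r³ = (8.99×10⁹)(3.70×10⁻³¹)/(8.20×10⁻¹⁰)³ = 6.033×10⁶ N/C.
E_r = 2·6.033×10⁶·cos33° = 1.012×10⁷ N/C.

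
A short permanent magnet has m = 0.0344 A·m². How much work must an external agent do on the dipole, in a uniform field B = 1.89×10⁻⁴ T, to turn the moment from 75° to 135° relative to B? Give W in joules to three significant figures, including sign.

W_ext = ΔU = −mB cosθ₂ + mB cosθ₁ = mB(cosθ₁ − cosθ₂).
W = (0.0344)(1.89×10⁻⁴)·(cos75° − cos135°) = (6.502×10⁻⁶)·(+0.9659) = 6.280×10⁻⁶ J.

W ≈ 6.28×10⁻⁶ J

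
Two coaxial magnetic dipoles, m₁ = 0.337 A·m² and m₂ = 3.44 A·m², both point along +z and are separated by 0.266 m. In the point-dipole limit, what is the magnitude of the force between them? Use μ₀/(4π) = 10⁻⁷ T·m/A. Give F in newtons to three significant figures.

On-axis B of dipole 1: B = (μ₀/4π)·2m₁/r³. Force on dipole 2: F = m₂·dB/dr.
dB/dr = −(μ₀/4π)·6m₁/r⁴, so |F| = (μ₀/4π)·6m₁m₂/r⁴.
F = 6(10⁻⁷)(0.337)(3.44)/(0.266)⁴ = 1.389×10⁻⁴ N.

F ≈ 1.39×10⁻⁴ N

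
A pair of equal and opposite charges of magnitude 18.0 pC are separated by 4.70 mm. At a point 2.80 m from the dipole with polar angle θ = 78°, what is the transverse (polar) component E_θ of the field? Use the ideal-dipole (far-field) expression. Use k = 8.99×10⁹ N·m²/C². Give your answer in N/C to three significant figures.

E_θ ≈ 3.39×10⁻⁵ N/C

Dipole moment p = qd = (1.80×10⁻¹¹ C)(0.00470 m) = 8.46×10⁻¹⁴ C·m.
For a dipole, E_θ = (kp sinθ)/r³.
kp/r³ = (8.99×10⁹)(8.46×10⁻¹⁴)/(2.80)³ = 3.465×10⁻⁵ N/C.
E_θ = 3.465×10⁻⁵·sin78° = 3.389×10⁻⁵ N/C.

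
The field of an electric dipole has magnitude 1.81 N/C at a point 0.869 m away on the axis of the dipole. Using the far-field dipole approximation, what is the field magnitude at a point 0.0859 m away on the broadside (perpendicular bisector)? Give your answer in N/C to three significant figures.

E ≈ 937 N/C

Dipole fields scale as 1/r³ in the far field.
The axial field is twice the equatorial field at the same r, so the geometry factor is 1/2.
E₂ = E₁ · (1/2) · (r₁/r₂)³ = 1.81 · 0.5 · (0.869/0.0859)³.
(r₁/r₂)³ = (10.12)³ = 1035.
E₂ ≈ 937.0 N/C.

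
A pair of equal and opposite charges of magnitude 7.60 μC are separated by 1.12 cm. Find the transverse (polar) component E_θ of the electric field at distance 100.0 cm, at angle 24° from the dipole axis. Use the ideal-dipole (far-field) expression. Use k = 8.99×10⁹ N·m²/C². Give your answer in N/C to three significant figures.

Dipole moment p = qd = (7.60×10⁻⁶ C)(0.0112 m) = 8.512×10⁻⁸ C·m.
For a dipole, E_θ = (kp sinθ)/r³.
kp/r³ = (8.99×10⁹)(8.512×10⁻⁸)/(1.00)³ = 765.2 N/C.
E_θ = 765.2·sin24° = 311.2 N/C.

E_θ ≈ 311 N/C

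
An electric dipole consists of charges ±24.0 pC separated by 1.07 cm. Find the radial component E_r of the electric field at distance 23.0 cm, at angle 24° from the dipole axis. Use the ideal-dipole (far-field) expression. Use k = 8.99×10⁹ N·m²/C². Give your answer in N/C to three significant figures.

E_r ≈ 0.347 N/C

Dipole moment p = qd = (2.40×10⁻¹¹ C)(0.0107 m) = 2.568×10⁻¹³ C·m.
For a dipole, E_r = (2kp cosθ)/r³.
kp/r³ = (8.99×10⁹)(2.568×10⁻¹³)/(0.230)³ = 0.1897 N/C.
E_r = 2·0.1897·cos24° = 0.3467 N/C.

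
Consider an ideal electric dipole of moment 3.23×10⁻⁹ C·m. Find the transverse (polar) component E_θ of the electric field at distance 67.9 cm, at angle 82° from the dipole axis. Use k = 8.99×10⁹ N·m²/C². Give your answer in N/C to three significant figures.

For a dipole, E_θ = (kp sinθ)/r³.
kp/r³ = (8.99×10⁹)(3.23×10⁻⁹)/(0.679)³ = 92.76 N/C.
E_θ = 92.76·sin82° = 91.86 N/C.

E_θ ≈ 91.9 N/C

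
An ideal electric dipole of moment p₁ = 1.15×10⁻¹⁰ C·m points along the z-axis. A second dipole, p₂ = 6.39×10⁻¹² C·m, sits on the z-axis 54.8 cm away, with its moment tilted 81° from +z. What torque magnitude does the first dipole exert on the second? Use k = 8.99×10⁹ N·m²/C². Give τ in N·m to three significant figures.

The second dipole sits on the axis of the first, so the field there is axial: E₁ = 2kp₁/r³ along +z.
E₁ = 2(8.99×10⁹)(1.15×10⁻¹⁰)/(0.548)³ = 12.56 N/C.
Torque on the second dipole: τ = p₂ E₁ sinθ.
τ = (6.39×10⁻¹²)(12.56)·sin81° = 7.930×10⁻¹¹ N·m.

τ ≈ 7.93×10⁻¹¹ N·m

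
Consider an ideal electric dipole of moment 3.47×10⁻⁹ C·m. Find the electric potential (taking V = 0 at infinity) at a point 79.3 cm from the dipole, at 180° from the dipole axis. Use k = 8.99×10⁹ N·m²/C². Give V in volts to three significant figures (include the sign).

V ≈ -49.6 V

The dipole potential is V = kp cosθ / r².
V = (8.99×10⁹)(3.47×10⁻⁹)·cos180° / (0.793)² = -49.61 V.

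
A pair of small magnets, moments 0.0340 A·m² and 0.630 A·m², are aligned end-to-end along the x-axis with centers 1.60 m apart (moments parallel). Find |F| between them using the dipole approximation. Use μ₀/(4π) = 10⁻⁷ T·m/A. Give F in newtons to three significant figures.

On-axis B of dipole 1: B = (μ₀/4π)·2m₁/r³. Force on dipole 2: F = m₂·dB/dr.
dB/dr = −(μ₀/4π)·6m₁/r⁴, so |F| = (μ₀/4π)·6m₁m₂/r⁴.
F = 6(10⁻⁷)(0.0340)(0.630)/(1.60)⁴ = 1.961×10⁻⁹ N.

F ≈ 1.96×10⁻⁹ N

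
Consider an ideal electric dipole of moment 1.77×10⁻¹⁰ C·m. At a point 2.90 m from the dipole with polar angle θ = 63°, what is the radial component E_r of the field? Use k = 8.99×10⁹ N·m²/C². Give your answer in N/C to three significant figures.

For a dipole, E_r = (2kp cosθ)/r³.
kp/r³ = (8.99×10⁹)(1.77×10⁻¹⁰)/(2.90)³ = 0.06524 N/C.
E_r = 2·0.06524·cos63° = 0.05924 N/C.

E_r ≈ 0.0592 N/C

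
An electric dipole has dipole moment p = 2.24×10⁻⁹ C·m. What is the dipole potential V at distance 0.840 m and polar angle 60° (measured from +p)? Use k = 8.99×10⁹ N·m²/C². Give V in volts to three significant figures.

V ≈ 14.3 V

The dipole potential is V = kp cosθ / r².
V = (8.99×10⁹)(2.24×10⁻⁹)·cos60° / (0.840)² = 14.27 V.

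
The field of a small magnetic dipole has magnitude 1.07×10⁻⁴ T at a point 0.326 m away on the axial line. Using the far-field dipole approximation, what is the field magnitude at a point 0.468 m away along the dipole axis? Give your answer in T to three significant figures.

Dipole fields scale as 1/r³ in the far field; the geometry is the same at both points.
B₂ = B₁ · (r₁/r₂)³ = 1.07×10⁻⁴ · (0.326/0.468)³.
(r₁/r₂)³ = (0.6966)³ = 0.338.
B₂ ≈ 3.617×10⁻⁵ T.

B ≈ 3.62×10⁻⁵ T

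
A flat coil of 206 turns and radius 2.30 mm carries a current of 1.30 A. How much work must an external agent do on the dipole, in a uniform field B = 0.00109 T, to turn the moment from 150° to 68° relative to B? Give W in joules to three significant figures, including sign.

W ≈ -6.02×10⁻⁶ J

m = NIA = NIπa² = 206·(1.30)·π·(0.00230)² = 0.004451 A·m².
W_ext = ΔU = −mB cosθ₂ + mB cosθ₁ = mB(cosθ₁ − cosθ₂).
W = (0.004451)(0.00109)·(cos150° − cos68°) = (4.852×10⁻⁶)·(-1.2406) = -6.019×10⁻⁶ J.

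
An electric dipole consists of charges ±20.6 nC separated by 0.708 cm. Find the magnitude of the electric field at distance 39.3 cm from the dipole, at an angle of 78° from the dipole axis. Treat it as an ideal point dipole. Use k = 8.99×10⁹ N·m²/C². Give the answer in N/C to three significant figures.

Dipole moment p = qd = (2.06×10⁻⁸ C)(0.00708 m) = 1.458×10⁻¹⁰ C·m.
At angle θ the dipole field magnitude is E = (kp/r³)·√(1 + 3cos²θ).
kp/r³ = (8.99×10⁹)(1.458×10⁻¹⁰) / (0.393)³ = 21.59 N/C.
√(1 + 3cos²78°) = √(1 + 3·0.0432) = √1.1297 ≈ 1.0629.
E ≈ 21.59 × 1.063 = 22.95 N/C.

E ≈ 23.0 N/C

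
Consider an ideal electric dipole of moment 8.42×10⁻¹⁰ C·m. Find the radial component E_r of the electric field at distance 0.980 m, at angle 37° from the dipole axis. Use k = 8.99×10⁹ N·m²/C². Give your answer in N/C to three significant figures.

For a dipole, E_r = (2kp cosθ)/r³.
kp/r³ = (8.99×10⁹)(8.42×10⁻¹⁰)/(0.980)³ = 8.043 N/C.
E_r = 2·8.043·cos37° = 12.85 N/C.

E_r ≈ 12.8 N/C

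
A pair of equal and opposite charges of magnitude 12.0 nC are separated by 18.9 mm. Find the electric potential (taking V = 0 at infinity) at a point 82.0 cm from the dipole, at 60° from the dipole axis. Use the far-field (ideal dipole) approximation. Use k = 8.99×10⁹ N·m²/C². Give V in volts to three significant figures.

Dipole moment p = qd = (1.20×10⁻⁸ C)(0.0189 m) = 2.268×10⁻¹⁰ C·m.
The dipole potential is V = kp cosθ / r².
V = (8.99×10⁹)(2.268×10⁻¹⁰)·cos60° / (0.820)² = 1.516 V.

V ≈ 1.52 V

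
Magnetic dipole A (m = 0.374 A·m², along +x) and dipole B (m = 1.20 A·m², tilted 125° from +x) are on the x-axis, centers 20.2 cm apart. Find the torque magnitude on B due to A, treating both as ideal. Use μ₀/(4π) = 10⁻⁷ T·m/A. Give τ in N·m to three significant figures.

τ ≈ 8.92×10⁻⁶ N·m

Dipole B is on the axis of dipole A, so B₁ there is axial: B₁ = (μ₀/4π)·2m₁/r³ along +x.
B₁ = 2(10⁻⁷)(0.374)/(0.202)³ = 9.075×10⁻⁶ T.
τ = m₂ B₁ sinθ.
τ = (1.20)(9.075×10⁻⁶)·sin125° = 8.921×10⁻⁶ N·m.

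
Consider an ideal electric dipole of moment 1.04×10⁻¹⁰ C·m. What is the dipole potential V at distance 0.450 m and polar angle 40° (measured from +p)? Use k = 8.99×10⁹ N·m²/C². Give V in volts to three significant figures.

The dipole potential is V = kp cosθ / r².
V = (8.99×10⁹)(1.04×10⁻¹⁰)·cos40° / (0.450)² = 3.537 V.

V ≈ 3.54 V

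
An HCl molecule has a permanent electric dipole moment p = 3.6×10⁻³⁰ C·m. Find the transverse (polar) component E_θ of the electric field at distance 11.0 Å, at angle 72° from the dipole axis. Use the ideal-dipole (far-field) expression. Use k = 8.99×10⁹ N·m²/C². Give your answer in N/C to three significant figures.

E_θ ≈ 2.31×10⁷ N/C

For a dipole, E_θ = (kp sinθ)/r³.
kp/r³ = (8.99×10⁹)(3.60×10⁻³⁰)/(1.10×10⁻⁹)³ = 2.432×10⁷ N/C.
E_θ = 2.432×10⁷·sin72° = 2.313×10⁷ N/C.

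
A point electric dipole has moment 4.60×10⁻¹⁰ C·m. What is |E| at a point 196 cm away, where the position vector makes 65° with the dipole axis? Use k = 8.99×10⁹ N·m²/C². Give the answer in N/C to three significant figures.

E ≈ 0.681 N/C

At angle θ the dipole field magnitude is E = (kp/r³)·√(1 + 3cos²θ).
kp/r³ = (8.99×10⁹)(4.60×10⁻¹⁰) / (1.96)³ = 0.5492 N/C.
√(1 + 3cos²65°) = √(1 + 3·0.1786) = √1.5358 ≈ 1.2393.
E ≈ 0.5492 × 1.239 = 0.6806 N/C.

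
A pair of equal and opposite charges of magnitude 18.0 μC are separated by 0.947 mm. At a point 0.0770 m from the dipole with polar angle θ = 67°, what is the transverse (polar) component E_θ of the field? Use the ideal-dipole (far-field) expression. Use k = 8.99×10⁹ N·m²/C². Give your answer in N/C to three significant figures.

Dipole moment p = qd = (1.80×10⁻⁵ C)(9.47×10⁻⁴ m) = 1.705×10⁻⁸ C·m.
For a dipole, E_θ = (kp sinθ)/r³.
kp/r³ = (8.99×10⁹)(1.705×10⁻⁸)/(0.0770)³ = 3.357×10⁵ N/C.
E_θ = 3.357×10⁵·sin67° = 3.091×10⁵ N/C.

E_θ ≈ 3.09×10⁵ N/C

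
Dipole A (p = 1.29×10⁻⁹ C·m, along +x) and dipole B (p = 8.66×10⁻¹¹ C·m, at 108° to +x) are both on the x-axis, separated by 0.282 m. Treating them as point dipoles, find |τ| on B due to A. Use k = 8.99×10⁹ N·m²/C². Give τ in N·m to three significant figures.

The second dipole sits on the axis of the first, so the field there is axial: E₁ = 2kp₁/r³ along +x.
E₁ = 2(8.99×10⁹)(1.29×10⁻⁹)/(0.282)³ = 1034 N/C.
Torque on the second dipole: τ = p₂ E₁ sinθ.
τ = (8.66×10⁻¹¹)(1034)·sin108° = 8.518×10⁻⁸ N·m.

τ ≈ 8.52×10⁻⁸ N·m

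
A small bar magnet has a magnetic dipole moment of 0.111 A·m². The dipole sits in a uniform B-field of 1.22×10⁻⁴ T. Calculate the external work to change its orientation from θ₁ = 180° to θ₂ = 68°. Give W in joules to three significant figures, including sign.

W_ext = ΔU = −mB cosθ₂ + mB cosθ₁ = mB(cosθ₁ − cosθ₂).
W = (0.111)(1.22×10⁻⁴)·(cos180° − cos68°) = (1.354×10⁻⁵)·(-1.3746) = -1.861×10⁻⁵ J.

W ≈ -1.86×10⁻⁵ J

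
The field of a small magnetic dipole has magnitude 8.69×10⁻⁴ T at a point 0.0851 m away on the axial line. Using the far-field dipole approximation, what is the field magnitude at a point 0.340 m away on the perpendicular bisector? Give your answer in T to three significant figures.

Dipole fields scale as 1/r³ in the far field.
The axial field is twice the equatorial field at the same r, so the geometry factor is 1/2.
B₂ = B₁ · (1/2) · (r₁/r₂)³ = 8.69×10⁻⁴ · 0.5 · (0.0851/0.340)³.
(r₁/r₂)³ = (0.2503)³ = 0.01568.
B₂ ≈ 6.813×10⁻⁶ T.

B ≈ 6.81×10⁻⁶ T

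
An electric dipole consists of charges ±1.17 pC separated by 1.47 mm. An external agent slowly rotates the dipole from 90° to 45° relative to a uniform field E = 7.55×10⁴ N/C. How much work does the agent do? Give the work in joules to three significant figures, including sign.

Dipole moment p = qd = (1.17×10⁻¹² C)(0.00147 m) = 1.72×10⁻¹⁵ C·m.
W_ext = ΔU = U(θ₂) − U(θ₁) = −pE cosθ₂ − (−pE cosθ₁) = pE(cosθ₁ − cosθ₂).
W = (1.72×10⁻¹⁵)(7.55×10⁴)·(cos90° − cos45°) = (1.299×10⁻¹⁰)·(-0.7071) = -9.182×10⁻¹¹ J.

W ≈ -9.18×10⁻¹¹ J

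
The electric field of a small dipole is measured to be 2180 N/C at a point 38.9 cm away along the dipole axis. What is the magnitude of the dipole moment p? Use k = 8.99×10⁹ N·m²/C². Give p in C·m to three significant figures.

p ≈ 7.14×10⁻⁹ C·m

On axis E = 2kp/r³, so p = Er³/(2k).
p = (2180)·(0.389)³ / (2·8.99×10⁹) = 7.137×10⁻⁹ C·m.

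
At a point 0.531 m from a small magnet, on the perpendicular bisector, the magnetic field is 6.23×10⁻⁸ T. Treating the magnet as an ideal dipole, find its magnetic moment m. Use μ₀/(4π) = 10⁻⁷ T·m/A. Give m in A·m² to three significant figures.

In the equatorial plane B = (μ₀/4π)·m/r³, so m = Br³·4π/(μ₀).
m = (6.23×10⁻⁸)·(0.531)³ / (10⁻⁷) = 0.09328 A·m².

m ≈ 0.0933 A·m²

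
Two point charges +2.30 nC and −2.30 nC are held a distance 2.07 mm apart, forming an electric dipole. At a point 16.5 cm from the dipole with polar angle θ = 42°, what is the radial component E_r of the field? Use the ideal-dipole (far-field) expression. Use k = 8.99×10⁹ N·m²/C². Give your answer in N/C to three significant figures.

Dipole moment p = qd = (2.30×10⁻⁹ C)(0.00207 m) = 4.761×10⁻¹² C·m.
For a dipole, E_r = (2kp cosθ)/r³.
kp/r³ = (8.99×10⁹)(4.761×10⁻¹²)/(0.165)³ = 9.528 N/C.
E_r = 2·9.528·cos42° = 14.16 N/C.

E_r ≈ 14.2 N/C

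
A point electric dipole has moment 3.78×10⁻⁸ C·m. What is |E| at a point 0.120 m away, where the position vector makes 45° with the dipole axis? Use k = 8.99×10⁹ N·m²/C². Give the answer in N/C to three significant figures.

E ≈ 3.11×10⁵ N/C

At angle θ the dipole field magnitude is E = (kp/r³)·√(1 + 3cos²θ).
kp/r³ = (8.99×10⁹)(3.78×10⁻⁸) / (0.120)³ = 1.967×10⁵ N/C.
√(1 + 3cos²45°) = √(1 + 3·0.5000) = √2.5000 ≈ 1.5811.
E ≈ 1.967×10⁵ × 1.581 = 3.109×10⁵ N/C.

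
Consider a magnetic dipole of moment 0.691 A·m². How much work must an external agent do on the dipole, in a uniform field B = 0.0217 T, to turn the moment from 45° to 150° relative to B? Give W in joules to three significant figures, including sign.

W ≈ 0.0236 J

W_ext = ΔU = −mB cosθ₂ + mB cosθ₁ = mB(cosθ₁ − cosθ₂).
W = (0.691)(0.0217)·(cos45° − cos150°) = (0.01499)·(+1.5731) = 0.02359 J.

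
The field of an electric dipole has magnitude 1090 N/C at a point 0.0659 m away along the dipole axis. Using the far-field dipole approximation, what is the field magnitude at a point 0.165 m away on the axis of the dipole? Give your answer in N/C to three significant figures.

Dipole fields scale as 1/r³ in the far field; the geometry is the same at both points.
E₂ = E₁ · (r₁/r₂)³ = 1090 · (0.0659/0.165)³.
(r₁/r₂)³ = (0.3994)³ = 0.06371.
E₂ ≈ 69.44 N/C.

E ≈ 69.4 N/C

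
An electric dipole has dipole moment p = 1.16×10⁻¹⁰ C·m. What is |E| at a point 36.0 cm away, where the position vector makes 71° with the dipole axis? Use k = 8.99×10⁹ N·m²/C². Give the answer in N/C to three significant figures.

E ≈ 25.7 N/C

At angle θ the dipole field magnitude is E = (kp/r³)·√(1 + 3cos²θ).
kp/r³ = (8.99×10⁹)(1.16×10⁻¹⁰) / (0.360)³ = 22.35 N/C.
√(1 + 3cos²71°) = √(1 + 3·0.1060) = √1.3180 ≈ 1.1480.
E ≈ 22.35 × 1.148 = 25.66 N/C.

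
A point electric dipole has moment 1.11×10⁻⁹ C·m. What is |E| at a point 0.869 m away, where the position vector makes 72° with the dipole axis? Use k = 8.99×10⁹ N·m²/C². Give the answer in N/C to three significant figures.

At angle θ the dipole field magnitude is E = (kp/r³)·√(1 + 3cos²θ).
kp/r³ = (8.99×10⁹)(1.11×10⁻⁹) / (0.869)³ = 15.21 N/C.
√(1 + 3cos²72°) = √(1 + 3·0.0955) = √1.2865 ≈ 1.1342.
E ≈ 15.21 × 1.134 = 17.25 N/C.

E ≈ 17.2 N/C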